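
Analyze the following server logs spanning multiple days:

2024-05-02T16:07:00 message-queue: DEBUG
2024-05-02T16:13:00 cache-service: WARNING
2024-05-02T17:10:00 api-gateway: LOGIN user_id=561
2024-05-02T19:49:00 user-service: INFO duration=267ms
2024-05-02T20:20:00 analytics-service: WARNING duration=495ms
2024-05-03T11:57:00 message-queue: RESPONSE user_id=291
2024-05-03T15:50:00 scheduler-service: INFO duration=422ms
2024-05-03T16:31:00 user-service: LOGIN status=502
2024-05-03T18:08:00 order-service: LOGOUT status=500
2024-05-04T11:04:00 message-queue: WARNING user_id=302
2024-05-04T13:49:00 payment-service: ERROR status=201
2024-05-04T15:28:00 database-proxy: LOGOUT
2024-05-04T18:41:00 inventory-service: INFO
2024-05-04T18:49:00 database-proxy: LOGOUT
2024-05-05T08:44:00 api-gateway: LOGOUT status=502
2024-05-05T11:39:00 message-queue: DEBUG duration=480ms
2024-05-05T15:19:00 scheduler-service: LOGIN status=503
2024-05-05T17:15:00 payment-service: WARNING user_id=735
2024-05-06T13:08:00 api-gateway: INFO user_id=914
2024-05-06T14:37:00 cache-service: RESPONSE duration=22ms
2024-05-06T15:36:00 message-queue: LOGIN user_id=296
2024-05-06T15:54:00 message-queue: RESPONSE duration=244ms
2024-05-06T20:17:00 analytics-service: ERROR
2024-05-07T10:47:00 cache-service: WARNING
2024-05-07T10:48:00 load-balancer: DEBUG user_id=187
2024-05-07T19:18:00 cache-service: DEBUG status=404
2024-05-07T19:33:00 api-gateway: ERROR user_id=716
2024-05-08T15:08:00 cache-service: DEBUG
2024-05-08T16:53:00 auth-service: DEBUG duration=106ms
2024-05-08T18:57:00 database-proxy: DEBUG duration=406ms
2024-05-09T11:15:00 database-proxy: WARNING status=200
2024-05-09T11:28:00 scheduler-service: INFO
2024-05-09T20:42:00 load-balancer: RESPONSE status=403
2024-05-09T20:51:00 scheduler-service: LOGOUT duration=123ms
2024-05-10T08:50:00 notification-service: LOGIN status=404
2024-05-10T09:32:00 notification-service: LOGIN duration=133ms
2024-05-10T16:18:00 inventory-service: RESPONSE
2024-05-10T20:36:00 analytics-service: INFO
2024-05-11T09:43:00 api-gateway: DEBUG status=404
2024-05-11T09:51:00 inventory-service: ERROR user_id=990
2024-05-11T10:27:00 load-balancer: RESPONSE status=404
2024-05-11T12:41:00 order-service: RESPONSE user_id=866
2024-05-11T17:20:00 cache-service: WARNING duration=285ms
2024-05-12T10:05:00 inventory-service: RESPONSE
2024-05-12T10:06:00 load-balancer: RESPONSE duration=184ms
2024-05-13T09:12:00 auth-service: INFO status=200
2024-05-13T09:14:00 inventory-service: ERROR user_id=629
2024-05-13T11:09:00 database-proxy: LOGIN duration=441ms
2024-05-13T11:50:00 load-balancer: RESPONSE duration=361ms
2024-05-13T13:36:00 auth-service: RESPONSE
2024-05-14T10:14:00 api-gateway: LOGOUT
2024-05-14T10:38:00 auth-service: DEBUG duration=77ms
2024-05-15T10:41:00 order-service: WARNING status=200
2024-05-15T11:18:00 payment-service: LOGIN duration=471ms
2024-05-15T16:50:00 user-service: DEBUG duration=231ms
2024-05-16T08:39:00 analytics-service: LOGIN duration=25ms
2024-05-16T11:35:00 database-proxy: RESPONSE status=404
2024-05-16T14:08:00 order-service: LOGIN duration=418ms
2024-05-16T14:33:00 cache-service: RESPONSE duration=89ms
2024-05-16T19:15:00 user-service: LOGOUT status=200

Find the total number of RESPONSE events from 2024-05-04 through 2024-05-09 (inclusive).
3

To filter by date range:

1. Date range: 2024-05-04 through 2024-05-09, both dates inclusive
2. Filter for RESPONSE events whose date falls in this range
3. Count matching events: 3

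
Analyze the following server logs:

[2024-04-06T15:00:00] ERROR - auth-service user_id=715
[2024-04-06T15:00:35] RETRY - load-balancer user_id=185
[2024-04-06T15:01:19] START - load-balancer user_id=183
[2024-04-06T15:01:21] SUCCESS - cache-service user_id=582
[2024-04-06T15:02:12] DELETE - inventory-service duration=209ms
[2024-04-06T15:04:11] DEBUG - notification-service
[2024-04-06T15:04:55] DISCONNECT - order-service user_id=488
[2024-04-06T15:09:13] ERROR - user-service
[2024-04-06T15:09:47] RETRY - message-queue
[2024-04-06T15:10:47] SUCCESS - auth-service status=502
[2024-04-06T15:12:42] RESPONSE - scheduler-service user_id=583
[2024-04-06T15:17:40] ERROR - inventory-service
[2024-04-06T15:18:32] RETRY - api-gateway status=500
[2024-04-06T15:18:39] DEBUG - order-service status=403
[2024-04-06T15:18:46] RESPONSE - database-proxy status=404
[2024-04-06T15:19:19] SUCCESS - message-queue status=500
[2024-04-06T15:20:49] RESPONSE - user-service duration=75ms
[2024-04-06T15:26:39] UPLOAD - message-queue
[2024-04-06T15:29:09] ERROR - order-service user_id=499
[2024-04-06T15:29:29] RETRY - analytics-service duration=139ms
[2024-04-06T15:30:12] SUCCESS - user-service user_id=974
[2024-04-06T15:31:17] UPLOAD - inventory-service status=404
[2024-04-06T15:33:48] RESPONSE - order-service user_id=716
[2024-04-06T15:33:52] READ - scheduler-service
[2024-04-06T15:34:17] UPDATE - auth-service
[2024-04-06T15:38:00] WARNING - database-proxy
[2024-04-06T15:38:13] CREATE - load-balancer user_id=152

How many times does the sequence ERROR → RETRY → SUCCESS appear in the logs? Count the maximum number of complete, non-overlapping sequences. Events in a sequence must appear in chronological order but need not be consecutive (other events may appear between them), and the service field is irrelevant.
4

To count sequences:

1. Look for pattern: ERROR → RETRY → SUCCESS
2. Greedily scan the log in chronological order, matching each sequence element in turn (ignoring service)
3. Each time the full pattern completes, increment the count and restart matching from the next event
4. Complete non-overlapping sequences found: 4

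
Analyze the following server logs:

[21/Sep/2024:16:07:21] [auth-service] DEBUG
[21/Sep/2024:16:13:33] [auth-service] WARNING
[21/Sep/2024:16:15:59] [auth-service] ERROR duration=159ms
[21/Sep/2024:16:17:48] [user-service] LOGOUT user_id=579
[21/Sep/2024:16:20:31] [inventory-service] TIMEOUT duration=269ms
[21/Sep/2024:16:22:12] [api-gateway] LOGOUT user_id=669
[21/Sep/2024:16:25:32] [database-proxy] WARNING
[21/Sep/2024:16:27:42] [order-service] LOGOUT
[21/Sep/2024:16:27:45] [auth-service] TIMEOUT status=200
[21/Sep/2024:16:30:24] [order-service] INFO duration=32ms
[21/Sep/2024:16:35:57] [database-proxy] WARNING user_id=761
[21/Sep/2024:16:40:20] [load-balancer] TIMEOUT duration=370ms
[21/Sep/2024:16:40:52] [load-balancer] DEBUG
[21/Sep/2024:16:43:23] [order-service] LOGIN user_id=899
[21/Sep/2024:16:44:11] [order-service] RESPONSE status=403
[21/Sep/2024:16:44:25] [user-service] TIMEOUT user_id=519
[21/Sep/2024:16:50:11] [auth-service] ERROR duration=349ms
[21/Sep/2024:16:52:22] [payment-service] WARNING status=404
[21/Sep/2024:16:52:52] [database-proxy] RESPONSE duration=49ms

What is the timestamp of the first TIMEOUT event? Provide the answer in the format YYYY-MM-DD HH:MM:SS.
2024-09-21 16:20:31

To find the first event:

1. Filter for all TIMEOUT events
2. Sort by timestamp
3. Select the first one
4. Timestamp: 2024-09-21 16:20:31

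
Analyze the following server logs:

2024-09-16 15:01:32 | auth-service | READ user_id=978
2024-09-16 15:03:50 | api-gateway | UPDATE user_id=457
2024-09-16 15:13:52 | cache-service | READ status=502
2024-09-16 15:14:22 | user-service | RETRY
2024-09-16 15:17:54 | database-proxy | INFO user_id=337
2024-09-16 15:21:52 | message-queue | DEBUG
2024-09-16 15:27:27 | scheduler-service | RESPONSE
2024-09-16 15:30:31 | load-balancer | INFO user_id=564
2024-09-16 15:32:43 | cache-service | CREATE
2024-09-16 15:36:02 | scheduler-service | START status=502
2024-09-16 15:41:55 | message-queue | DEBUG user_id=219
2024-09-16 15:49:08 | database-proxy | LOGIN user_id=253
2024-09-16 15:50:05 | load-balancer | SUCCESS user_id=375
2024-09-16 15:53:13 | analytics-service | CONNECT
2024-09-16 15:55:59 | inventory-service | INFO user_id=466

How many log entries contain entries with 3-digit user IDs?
8

To find matching entries:

1. Pattern to match: entries with 3-digit user IDs
2. Scan each log entry for the pattern
3. Count matches: 8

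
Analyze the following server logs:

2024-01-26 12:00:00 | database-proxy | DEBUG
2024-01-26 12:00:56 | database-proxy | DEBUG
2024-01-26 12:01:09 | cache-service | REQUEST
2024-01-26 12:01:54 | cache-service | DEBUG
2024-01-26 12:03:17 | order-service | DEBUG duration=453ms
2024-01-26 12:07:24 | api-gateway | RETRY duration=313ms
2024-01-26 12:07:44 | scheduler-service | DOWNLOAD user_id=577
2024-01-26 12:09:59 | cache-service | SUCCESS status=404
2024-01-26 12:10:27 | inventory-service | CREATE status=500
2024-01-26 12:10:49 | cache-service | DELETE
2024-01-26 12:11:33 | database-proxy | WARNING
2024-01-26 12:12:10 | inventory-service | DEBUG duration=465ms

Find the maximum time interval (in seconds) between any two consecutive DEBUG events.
533

To find the longest gap:

1. Extract all DEBUG events in chronological order
2. Calculate time differences between consecutive events
3. Find the maximum difference
4. Longest gap: 533 seconds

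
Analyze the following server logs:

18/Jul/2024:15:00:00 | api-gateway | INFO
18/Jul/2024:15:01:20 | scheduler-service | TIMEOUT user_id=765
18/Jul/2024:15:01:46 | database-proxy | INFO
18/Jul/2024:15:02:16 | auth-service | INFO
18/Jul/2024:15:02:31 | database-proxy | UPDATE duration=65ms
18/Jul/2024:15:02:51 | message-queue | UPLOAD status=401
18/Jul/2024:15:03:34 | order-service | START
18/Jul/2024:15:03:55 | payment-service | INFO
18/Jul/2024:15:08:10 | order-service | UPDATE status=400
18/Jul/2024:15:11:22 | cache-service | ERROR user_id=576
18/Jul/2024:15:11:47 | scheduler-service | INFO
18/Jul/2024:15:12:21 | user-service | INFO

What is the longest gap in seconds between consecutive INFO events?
472

To find the longest gap:

1. Extract all INFO events in chronological order
2. Calculate time differences between consecutive events
3. Find the maximum difference
4. Longest gap: 472 seconds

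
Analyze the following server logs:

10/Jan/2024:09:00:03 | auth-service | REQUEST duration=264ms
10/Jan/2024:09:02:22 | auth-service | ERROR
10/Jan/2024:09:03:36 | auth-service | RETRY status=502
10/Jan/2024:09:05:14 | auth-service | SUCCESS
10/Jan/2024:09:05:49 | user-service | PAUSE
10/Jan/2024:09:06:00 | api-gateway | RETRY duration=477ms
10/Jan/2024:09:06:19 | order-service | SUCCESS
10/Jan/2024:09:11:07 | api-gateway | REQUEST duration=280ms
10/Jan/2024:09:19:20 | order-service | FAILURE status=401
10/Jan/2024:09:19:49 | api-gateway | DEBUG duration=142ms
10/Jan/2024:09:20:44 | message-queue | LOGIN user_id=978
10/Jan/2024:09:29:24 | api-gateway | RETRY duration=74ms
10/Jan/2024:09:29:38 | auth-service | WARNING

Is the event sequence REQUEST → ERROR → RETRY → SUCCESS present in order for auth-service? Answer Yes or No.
Yes

To verify sequence order:

1. Find all events in sequence REQUEST → ERROR → RETRY → SUCCESS for auth-service
2. Extract their timestamps
3. Check if timestamps are in ascending order
4. Result: Yes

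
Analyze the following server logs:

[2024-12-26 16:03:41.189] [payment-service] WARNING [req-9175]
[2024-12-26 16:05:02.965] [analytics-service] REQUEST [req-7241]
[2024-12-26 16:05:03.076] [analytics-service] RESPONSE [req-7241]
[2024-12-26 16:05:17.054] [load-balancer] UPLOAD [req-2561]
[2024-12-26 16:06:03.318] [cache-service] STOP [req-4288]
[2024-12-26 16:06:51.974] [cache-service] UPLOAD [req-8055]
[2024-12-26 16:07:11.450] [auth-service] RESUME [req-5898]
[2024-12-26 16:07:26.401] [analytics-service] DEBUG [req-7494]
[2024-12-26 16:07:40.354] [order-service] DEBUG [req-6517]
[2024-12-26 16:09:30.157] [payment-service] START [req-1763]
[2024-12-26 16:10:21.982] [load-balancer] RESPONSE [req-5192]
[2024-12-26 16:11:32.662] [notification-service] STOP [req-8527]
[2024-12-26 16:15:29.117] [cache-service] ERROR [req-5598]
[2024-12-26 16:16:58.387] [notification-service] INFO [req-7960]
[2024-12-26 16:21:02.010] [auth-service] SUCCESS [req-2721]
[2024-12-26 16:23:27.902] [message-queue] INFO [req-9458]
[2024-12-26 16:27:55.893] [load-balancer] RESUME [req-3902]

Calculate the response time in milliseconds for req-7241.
111

To calculate latency:

1. Find REQUEST with id req-7241: 2024-12-26 16:05:02.965
2. Find RESPONSE with id req-7241: 2024-12-26 16:05:03.076
3. Latency: 2024-12-26 16:05:03.076 - 2024-12-26 16:05:02.965 = 111ms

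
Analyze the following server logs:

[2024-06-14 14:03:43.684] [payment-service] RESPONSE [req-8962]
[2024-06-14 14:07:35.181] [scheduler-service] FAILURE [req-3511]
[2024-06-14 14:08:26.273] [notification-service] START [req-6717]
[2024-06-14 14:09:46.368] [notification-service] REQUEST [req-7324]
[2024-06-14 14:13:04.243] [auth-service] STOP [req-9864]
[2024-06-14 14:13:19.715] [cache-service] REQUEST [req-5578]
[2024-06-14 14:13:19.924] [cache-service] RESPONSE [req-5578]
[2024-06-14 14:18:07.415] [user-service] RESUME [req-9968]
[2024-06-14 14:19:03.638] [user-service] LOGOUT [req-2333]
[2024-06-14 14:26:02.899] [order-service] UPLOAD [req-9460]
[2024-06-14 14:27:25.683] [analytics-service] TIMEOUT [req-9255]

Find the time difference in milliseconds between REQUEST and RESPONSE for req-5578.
209

To calculate latency:

1. Find REQUEST with id req-5578: 2024-06-14 14:13:19.715
2. Find RESPONSE with id req-5578: 2024-06-14 14:13:19.924
3. Latency: 2024-06-14 14:13:19.924 - 2024-06-14 14:13:19.715 = 209ms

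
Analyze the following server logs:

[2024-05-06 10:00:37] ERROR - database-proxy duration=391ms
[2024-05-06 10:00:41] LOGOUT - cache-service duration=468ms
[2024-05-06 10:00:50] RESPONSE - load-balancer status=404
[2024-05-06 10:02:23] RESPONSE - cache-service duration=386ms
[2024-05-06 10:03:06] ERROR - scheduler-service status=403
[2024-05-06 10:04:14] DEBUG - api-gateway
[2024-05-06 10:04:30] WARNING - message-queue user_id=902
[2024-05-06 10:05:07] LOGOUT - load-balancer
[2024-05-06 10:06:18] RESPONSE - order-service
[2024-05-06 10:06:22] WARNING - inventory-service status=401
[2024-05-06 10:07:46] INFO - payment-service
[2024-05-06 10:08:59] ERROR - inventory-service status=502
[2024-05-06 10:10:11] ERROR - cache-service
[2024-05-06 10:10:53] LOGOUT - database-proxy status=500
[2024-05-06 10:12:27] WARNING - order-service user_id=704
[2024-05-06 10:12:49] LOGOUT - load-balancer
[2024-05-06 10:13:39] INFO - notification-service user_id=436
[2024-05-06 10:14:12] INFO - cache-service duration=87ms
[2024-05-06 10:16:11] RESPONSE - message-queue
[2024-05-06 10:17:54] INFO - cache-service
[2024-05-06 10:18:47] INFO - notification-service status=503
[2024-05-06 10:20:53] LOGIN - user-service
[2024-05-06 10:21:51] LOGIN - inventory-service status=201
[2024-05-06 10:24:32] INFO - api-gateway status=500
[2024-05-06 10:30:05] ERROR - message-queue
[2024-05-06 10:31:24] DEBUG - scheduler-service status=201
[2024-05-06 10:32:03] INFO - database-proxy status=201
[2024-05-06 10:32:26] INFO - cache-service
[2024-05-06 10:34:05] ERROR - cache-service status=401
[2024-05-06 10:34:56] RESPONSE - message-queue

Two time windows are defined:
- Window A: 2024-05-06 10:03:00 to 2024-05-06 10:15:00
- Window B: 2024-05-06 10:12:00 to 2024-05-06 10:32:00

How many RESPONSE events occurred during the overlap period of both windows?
0

To find overlap events:

1. Window A: 2024-05-06 10:03:00 to 2024-05-06 10:15:00
2. Window B: 2024-05-06 10:12:00 to 2024-05-06 10:32:00
3. Overlap period: 2024-05-06 10:12:00 to 2024-05-06 10:15:00
4. Count RESPONSE events in overlap: 0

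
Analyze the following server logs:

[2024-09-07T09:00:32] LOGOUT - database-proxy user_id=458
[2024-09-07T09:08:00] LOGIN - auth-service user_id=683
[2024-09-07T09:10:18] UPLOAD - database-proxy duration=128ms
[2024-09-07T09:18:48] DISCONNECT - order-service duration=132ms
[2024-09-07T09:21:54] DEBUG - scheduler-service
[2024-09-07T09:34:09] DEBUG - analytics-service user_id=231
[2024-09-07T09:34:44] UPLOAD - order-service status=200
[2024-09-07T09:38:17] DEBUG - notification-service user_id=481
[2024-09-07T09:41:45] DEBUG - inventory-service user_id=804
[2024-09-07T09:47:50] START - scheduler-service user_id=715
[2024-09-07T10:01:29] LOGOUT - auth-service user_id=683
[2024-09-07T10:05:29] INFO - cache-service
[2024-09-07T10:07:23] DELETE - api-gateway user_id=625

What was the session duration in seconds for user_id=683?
3209

To calculate session duration:

1. Find LOGIN event for user_id=683: 2024-09-07T09:08:00
2. Find LOGOUT event for user_id=683: 2024-09-07T10:01:29
3. Session duration: 2024-09-07T10:01:29 - 2024-09-07T09:08:00 = 3209 seconds (53 minutes)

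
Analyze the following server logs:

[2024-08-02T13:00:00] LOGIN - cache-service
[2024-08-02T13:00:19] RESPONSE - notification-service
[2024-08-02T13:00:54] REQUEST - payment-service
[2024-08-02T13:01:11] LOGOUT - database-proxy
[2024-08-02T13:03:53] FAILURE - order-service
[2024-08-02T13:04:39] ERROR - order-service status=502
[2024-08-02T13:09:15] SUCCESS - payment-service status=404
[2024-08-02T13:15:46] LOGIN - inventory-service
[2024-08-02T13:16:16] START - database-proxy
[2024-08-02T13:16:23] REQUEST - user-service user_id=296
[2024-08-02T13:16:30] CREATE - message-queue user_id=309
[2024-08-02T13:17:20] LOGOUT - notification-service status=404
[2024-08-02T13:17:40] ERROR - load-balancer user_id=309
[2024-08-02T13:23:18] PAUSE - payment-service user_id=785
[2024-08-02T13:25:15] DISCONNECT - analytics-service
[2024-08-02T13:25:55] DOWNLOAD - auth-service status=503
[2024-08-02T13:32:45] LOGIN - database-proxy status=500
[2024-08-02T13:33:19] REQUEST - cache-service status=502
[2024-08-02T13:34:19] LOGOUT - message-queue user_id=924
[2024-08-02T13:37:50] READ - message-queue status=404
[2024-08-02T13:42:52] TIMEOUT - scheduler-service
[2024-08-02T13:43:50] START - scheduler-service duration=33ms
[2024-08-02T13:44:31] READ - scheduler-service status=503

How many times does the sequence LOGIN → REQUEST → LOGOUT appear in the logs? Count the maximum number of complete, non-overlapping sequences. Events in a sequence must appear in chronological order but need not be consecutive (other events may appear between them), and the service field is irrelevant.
3

To count sequences:

1. Look for pattern: LOGIN → REQUEST → LOGOUT
2. Greedily scan the log in chronological order, matching each sequence element in turn (ignoring service)
3. Each time the full pattern completes, increment the count and restart matching from the next event
4. Complete non-overlapping sequences found: 3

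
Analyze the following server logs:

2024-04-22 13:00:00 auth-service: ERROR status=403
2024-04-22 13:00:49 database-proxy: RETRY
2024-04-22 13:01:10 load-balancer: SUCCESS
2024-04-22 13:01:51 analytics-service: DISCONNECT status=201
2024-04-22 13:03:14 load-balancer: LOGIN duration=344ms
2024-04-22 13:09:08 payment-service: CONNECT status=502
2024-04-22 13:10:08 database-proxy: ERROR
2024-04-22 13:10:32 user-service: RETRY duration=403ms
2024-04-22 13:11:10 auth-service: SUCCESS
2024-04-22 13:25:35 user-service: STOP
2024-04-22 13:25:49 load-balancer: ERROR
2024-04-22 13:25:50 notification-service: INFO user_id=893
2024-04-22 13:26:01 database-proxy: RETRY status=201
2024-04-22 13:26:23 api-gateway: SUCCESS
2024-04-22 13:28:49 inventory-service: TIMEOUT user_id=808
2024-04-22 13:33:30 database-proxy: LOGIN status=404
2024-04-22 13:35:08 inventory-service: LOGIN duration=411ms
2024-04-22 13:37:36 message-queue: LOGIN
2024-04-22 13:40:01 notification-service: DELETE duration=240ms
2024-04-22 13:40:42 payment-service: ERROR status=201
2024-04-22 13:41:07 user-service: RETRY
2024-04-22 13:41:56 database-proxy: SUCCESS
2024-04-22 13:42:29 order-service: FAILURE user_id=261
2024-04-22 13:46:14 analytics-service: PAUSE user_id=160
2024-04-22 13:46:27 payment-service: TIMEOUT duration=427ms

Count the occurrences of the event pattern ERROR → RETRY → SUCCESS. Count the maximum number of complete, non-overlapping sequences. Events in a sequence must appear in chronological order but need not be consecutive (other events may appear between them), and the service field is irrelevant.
4

To count sequences:

1. Look for pattern: ERROR → RETRY → SUCCESS
2. Greedily scan the log in chronological order, matching each sequence element in turn (ignoring service)
3. Each time the full pattern completes, increment the count and restart matching from the next event
4. Complete non-overlapping sequences found: 4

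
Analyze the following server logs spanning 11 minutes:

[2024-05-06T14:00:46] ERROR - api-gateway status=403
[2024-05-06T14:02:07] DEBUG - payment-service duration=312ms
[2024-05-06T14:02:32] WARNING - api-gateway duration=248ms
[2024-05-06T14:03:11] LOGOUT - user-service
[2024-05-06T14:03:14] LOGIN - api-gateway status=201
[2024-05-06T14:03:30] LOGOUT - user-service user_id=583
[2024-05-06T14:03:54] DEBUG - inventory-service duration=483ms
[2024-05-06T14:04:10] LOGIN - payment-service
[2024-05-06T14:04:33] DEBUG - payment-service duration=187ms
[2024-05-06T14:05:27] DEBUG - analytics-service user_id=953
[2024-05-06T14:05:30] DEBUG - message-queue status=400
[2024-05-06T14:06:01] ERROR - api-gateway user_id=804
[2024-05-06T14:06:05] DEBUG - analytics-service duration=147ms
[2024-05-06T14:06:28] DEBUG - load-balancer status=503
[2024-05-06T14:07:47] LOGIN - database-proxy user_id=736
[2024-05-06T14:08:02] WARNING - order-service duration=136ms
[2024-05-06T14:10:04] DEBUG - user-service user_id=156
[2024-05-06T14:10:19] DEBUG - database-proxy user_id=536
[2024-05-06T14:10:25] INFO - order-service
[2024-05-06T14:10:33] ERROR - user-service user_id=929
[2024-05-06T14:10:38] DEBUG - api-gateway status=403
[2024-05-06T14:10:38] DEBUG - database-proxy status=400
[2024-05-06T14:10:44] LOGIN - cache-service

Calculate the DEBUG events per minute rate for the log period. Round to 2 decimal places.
1.0

To calculate the rate:

1. Count total DEBUG events: 11
2. Total time period: 11 minutes
3. Rate = 11 / 11 = 1.0 events per minute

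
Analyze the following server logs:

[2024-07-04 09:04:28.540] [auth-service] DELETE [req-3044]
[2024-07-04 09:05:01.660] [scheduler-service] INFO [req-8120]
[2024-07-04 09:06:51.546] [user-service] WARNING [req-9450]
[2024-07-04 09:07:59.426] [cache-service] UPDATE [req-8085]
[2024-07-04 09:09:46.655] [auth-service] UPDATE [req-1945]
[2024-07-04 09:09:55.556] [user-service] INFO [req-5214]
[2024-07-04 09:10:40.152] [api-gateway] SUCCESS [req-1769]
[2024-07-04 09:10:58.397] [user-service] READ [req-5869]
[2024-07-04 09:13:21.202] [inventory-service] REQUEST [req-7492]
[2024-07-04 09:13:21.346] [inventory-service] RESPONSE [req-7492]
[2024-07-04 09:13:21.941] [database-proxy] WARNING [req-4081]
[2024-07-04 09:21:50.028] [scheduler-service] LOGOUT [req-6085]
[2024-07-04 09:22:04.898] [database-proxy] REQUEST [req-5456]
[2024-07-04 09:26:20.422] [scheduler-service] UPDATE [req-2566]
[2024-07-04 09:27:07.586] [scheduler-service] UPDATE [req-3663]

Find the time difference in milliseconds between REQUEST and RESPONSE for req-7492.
144

To calculate latency:

1. Find REQUEST with id req-7492: 2024-07-04 09:13:21.202
2. Find RESPONSE with id req-7492: 2024-07-04 09:13:21.346
3. Latency: 2024-07-04 09:13:21.346 - 2024-07-04 09:13:21.202 = 144ms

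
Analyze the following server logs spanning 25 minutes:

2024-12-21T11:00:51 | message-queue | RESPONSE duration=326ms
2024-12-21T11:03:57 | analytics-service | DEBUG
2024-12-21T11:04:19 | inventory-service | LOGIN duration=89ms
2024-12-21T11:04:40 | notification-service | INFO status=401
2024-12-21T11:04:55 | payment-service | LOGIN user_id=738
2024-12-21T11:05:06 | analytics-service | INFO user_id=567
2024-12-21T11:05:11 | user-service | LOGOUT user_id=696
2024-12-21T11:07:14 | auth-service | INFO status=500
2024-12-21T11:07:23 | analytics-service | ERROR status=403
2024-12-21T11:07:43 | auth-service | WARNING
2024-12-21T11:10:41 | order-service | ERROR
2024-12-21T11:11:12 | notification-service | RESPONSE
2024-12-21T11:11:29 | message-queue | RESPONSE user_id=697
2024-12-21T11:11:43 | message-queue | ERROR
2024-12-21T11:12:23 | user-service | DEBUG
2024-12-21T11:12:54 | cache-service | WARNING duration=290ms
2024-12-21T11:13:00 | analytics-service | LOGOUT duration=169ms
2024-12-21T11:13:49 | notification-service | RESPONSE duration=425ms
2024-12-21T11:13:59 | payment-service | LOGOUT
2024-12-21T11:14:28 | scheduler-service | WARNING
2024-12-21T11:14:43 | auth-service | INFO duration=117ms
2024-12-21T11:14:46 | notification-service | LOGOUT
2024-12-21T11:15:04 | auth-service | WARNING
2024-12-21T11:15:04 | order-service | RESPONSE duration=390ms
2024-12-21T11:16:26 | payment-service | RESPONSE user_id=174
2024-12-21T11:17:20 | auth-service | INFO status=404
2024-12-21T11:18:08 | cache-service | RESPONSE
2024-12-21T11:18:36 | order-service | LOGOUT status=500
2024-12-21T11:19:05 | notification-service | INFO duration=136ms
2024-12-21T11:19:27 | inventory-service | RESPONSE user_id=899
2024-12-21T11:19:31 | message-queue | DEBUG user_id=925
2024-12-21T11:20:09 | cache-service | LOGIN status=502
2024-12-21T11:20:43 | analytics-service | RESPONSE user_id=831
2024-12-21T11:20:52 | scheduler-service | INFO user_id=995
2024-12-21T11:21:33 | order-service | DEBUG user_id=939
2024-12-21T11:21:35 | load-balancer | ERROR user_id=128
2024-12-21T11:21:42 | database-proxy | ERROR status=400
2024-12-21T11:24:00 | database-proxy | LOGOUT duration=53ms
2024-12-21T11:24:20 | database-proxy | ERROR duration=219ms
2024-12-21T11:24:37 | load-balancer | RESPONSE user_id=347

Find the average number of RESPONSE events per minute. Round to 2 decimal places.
0.4

To calculate the rate:

1. Count total RESPONSE events: 10
2. Total time period: 25 minutes
3. Rate = 10 / 25 = 0.4 events per minute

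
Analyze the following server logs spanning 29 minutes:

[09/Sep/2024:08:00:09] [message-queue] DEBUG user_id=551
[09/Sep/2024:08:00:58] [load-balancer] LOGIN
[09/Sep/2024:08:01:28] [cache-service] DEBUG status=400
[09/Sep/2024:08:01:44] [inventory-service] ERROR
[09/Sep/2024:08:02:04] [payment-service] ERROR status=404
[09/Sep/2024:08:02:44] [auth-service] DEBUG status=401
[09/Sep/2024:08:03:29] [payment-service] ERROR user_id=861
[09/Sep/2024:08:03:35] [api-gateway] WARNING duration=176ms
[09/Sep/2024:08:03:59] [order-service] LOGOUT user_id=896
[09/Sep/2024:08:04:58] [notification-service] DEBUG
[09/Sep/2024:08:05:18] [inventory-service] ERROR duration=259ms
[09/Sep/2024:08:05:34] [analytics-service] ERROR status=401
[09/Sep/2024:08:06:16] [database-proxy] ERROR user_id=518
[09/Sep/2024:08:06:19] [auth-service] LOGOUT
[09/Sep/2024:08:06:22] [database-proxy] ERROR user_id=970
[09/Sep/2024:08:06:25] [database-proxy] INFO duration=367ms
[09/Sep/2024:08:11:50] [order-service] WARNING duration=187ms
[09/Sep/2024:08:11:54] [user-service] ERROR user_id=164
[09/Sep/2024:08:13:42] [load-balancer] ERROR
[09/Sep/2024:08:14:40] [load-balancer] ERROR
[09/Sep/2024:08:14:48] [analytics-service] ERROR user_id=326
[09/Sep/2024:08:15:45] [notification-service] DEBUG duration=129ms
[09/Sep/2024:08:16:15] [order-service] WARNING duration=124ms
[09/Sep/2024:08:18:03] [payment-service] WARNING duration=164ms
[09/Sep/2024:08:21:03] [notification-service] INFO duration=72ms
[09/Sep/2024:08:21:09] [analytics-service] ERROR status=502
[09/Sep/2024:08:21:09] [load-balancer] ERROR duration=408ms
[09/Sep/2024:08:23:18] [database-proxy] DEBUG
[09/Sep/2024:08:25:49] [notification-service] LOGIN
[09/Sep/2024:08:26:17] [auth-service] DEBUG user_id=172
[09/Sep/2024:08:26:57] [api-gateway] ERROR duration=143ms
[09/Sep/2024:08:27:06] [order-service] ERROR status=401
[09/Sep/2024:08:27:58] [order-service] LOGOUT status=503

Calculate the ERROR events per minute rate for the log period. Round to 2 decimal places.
0.52

To calculate the rate:

1. Count total ERROR events: 15
2. Total time period: 29 minutes
3. Rate = 15 / 29 = 0.52 events per minute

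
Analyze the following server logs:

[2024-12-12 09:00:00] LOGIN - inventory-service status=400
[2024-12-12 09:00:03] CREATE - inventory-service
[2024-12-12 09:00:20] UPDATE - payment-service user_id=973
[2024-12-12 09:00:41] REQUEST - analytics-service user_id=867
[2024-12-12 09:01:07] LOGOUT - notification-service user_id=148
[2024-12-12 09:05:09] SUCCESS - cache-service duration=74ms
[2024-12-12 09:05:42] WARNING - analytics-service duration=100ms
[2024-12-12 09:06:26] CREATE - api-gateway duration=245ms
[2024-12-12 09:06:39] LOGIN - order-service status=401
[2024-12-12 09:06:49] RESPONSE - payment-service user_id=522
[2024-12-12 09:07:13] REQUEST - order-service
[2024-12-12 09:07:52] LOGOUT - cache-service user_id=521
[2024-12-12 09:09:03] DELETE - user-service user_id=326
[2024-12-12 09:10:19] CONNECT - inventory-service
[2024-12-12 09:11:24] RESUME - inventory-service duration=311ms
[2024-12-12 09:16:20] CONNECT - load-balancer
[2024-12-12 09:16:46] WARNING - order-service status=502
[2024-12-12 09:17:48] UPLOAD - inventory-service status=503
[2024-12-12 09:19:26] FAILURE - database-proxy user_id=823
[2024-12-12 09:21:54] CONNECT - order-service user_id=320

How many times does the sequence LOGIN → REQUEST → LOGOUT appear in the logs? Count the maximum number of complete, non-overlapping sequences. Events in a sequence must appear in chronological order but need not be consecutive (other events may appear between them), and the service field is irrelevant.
2

To count sequences:

1. Look for pattern: LOGIN → REQUEST → LOGOUT
2. Greedily scan the log in chronological order, matching each sequence element in turn (ignoring service)
3. Each time the full pattern completes, increment the count and restart matching from the next event
4. Complete non-overlapping sequences found: 2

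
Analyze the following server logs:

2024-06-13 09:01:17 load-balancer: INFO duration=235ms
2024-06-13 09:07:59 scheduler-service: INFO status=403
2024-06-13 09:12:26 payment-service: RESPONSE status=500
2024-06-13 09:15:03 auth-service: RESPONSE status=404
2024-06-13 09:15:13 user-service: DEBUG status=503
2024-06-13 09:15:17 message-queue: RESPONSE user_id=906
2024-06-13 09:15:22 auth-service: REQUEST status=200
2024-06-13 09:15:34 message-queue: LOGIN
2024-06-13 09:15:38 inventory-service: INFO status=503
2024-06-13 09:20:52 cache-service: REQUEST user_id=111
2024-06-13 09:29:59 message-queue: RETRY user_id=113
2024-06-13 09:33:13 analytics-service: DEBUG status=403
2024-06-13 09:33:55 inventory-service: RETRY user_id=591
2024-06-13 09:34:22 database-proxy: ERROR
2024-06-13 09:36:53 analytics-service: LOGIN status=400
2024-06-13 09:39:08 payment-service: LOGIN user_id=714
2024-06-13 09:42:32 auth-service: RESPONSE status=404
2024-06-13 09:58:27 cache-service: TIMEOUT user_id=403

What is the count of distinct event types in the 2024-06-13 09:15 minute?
5

To count unique event types:

1. Filter events in the minute starting at 2024-06-13 09:15
2. Extract event types from matching entries
3. Count unique types: 5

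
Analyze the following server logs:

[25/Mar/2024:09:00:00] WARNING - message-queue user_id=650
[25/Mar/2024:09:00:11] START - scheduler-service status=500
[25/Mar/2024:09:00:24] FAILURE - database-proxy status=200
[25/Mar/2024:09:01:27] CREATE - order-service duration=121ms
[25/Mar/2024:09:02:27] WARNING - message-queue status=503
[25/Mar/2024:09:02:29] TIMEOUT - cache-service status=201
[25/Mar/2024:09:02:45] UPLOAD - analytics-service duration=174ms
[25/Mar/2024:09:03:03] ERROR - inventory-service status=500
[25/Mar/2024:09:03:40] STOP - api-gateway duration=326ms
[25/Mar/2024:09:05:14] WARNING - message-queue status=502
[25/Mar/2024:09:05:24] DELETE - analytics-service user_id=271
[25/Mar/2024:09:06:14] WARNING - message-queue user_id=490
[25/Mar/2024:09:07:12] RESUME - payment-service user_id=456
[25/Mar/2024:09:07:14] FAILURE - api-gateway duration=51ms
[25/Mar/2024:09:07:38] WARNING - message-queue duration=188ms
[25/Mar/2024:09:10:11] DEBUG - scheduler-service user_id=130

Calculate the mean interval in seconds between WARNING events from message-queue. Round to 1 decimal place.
114.5

To calculate average interval:

1. Find all WARNING events for message-queue in order
2. Calculate time gaps between consecutive events
3. Compute mean of gaps: 458 / 4 = 114.5 seconds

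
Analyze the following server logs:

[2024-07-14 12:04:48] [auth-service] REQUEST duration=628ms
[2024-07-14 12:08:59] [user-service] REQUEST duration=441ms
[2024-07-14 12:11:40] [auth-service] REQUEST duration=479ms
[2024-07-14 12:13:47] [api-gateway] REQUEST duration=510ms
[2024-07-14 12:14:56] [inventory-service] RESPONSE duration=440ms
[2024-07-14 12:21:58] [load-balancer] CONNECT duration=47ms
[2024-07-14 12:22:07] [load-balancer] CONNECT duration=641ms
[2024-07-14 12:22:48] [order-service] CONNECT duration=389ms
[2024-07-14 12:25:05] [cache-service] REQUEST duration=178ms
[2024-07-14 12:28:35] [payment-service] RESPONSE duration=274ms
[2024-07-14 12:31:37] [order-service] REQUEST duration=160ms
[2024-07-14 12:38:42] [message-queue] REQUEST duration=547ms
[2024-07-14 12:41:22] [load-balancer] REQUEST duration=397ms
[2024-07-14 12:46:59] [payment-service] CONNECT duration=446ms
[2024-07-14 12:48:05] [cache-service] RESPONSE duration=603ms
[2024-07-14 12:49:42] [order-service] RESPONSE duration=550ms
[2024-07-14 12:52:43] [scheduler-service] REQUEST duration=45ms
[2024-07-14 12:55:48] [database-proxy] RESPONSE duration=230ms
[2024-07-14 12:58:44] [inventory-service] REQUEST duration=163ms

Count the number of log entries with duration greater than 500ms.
6

To count timeouts:

1. Threshold: 500ms
2. Extract duration from each log entry
3. Count entries where duration > 500
4. Timeout count: 6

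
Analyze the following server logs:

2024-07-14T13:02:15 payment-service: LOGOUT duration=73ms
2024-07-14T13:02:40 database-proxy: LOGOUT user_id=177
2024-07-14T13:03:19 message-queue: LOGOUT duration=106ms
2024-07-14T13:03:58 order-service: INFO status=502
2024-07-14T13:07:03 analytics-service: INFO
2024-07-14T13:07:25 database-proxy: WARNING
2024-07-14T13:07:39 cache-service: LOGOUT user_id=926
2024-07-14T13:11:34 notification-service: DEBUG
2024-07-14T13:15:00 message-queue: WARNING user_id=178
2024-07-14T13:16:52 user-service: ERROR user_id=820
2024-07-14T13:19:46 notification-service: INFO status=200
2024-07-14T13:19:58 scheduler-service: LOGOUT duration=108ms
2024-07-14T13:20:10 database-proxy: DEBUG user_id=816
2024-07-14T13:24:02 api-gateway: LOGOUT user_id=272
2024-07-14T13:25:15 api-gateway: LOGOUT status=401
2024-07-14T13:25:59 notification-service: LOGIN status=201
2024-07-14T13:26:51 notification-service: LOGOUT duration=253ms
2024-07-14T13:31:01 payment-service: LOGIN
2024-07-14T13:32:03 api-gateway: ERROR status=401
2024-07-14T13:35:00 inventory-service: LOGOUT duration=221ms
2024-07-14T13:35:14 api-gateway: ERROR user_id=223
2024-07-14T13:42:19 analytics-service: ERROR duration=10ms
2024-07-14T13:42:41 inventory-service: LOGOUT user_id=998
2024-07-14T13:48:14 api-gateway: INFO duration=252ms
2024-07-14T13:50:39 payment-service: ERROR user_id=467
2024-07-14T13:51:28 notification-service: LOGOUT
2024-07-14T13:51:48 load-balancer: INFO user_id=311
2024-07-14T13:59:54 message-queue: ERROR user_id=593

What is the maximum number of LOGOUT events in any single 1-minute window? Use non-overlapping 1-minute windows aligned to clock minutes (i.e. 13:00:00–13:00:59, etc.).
2

To find the burst window:

1. Divide the log period into non-overlapping 1-minute windows starting at 13:00
2. Count LOGOUT events in each window
3. Find the window with maximum count
4. Maximum events in a window: 2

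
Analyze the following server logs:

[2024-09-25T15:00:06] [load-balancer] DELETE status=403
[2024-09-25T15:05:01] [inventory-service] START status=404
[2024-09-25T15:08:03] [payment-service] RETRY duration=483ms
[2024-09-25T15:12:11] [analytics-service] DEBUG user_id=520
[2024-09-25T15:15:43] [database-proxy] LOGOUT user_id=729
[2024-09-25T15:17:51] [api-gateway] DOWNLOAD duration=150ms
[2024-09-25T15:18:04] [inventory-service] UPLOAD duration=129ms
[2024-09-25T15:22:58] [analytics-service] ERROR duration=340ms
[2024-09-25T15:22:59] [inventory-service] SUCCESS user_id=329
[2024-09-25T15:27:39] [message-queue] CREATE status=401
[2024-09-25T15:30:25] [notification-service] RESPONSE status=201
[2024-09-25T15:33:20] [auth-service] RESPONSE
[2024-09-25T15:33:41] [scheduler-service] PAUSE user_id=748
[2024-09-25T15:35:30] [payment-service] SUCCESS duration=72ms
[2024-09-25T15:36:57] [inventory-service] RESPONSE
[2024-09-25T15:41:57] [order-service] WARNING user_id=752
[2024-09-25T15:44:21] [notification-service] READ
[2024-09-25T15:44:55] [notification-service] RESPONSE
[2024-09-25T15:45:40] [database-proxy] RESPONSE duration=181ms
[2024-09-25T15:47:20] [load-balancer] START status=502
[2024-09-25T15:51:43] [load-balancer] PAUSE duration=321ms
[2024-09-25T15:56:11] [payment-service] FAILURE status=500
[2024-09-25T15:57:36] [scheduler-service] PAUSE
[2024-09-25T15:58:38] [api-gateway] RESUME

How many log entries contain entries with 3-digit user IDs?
5

To find matching entries:

1. Pattern to match: entries with 3-digit user IDs
2. Scan each log entry for the pattern
3. Count matches: 5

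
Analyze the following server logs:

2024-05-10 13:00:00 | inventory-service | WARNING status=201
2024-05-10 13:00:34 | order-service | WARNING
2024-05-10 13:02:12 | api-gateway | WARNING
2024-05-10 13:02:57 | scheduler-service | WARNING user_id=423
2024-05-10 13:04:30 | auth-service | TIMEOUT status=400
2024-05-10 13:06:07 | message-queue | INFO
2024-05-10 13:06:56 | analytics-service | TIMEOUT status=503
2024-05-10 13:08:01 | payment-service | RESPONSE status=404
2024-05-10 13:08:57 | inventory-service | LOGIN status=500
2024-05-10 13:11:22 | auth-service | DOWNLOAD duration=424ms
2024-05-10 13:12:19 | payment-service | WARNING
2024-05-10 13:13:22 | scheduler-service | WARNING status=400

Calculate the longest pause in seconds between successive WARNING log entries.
562

To find the longest gap:

1. Extract all WARNING events in chronological order
2. Calculate time differences between consecutive events
3. Find the maximum difference
4. Longest gap: 562 seconds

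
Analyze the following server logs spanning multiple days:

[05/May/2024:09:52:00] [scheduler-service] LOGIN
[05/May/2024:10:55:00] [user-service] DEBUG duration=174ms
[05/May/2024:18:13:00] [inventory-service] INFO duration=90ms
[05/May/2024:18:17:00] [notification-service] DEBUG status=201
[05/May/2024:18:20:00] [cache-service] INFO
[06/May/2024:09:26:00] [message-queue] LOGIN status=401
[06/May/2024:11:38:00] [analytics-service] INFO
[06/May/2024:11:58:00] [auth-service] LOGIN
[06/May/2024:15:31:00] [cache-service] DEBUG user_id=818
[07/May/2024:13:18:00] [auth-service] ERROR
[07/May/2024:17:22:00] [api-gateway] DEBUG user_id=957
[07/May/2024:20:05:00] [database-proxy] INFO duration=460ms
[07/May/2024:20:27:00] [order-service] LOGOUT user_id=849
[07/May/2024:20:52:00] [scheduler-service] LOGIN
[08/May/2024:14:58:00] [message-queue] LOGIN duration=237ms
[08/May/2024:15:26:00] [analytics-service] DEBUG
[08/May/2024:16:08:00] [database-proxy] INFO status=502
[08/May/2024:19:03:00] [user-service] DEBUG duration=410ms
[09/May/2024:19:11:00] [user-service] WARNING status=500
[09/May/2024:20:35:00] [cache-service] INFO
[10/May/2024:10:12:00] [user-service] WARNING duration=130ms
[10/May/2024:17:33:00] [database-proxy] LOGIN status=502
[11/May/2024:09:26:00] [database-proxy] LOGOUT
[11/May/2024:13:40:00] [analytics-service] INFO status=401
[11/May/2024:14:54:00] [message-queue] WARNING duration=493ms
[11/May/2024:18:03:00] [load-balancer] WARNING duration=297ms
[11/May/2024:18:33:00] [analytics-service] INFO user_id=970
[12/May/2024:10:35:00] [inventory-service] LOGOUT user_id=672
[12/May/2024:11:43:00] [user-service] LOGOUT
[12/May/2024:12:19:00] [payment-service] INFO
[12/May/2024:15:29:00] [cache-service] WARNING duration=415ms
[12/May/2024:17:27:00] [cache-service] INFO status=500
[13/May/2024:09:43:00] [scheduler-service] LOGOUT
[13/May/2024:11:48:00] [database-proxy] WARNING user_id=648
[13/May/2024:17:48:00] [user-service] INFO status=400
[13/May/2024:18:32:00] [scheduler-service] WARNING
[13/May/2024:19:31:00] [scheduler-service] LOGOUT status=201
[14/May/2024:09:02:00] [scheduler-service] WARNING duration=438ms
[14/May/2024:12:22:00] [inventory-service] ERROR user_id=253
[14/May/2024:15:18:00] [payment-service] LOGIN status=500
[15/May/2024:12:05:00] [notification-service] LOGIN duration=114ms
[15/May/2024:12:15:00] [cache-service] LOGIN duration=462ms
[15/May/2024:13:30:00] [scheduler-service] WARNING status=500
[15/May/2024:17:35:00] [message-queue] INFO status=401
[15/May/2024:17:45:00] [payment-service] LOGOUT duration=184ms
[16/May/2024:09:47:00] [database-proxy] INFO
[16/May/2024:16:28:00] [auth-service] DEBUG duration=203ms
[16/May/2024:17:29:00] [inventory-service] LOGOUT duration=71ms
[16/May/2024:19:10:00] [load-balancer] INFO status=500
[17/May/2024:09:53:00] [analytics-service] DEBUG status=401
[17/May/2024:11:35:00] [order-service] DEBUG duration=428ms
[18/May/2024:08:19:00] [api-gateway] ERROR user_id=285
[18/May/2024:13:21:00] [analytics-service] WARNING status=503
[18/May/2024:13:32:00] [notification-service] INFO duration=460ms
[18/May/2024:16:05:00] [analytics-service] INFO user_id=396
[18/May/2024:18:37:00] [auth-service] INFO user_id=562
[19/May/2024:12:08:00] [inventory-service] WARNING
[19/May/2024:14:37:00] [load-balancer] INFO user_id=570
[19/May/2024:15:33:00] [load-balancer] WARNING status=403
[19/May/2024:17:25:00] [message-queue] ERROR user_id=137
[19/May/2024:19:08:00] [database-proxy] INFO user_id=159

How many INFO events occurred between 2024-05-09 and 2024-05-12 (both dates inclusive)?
5

To filter by date range:

1. Date range: 2024-05-09 through 2024-05-12, both dates inclusive
2. Filter for INFO events whose date falls in this range
3. Count matching events: 5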